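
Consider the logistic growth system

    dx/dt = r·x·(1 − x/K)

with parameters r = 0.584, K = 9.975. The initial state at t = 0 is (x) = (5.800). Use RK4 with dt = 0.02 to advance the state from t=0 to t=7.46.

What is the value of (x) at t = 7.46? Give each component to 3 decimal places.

(x) = (9.884)

t=0.000: state=(5.800)
step 1 (dt=0.02): k1=(1.418), k2=(1.416), k3=(1.416), k4=(1.415); state += dt/6·(k1+2k2+2k3+k4)
t=0.020: state=(5.828)
t=0.040: state=(5.857)
t=0.060: state=(5.885)
continuing one RK4 step at a time; state shown every 25 steps (Δt=0.5):
t=0.500: state=(6.488)
t=1.000: state=(7.118)
t=1.500: state=(7.674)
t=2.000: state=(8.150)
t=2.500: state=(8.546)
t=3.000: state=(8.868)
t=3.500: state=(9.124)
t=4.000: state=(9.326)
t=4.500: state=(9.482)
t=5.000: state=(9.602)
t=5.500: state=(9.694)
t=6.000: state=(9.764)
t=6.500: state=(9.816)
t=7.000: state=(9.856)
t=7.460: state=(9.884)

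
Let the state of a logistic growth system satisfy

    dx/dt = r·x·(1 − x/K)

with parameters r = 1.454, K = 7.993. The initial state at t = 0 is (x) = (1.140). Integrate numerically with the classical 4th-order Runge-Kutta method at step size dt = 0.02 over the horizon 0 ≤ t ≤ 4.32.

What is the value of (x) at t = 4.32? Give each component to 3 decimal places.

(x) = (7.904)

t=0.000: state=(1.140)
step 1 (dt=0.02): k1=(1.421), k2=(1.436), k3=(1.436), k4=(1.451); state += dt/6·(k1+2k2+2k3+k4)
t=0.020: state=(1.169)
t=0.040: state=(1.198)
t=0.060: state=(1.228)
continuing one RK4 step at a time; state shown every 10 steps (Δt=0.2):
t=0.200: state=(1.455)
t=0.400: state=(1.833)
t=0.600: state=(2.276)
t=0.800: state=(2.777)
t=1.000: state=(3.324)
t=1.200: state=(3.899)
t=1.400: state=(4.478)
t=1.600: state=(5.037)
t=1.800: state=(5.555)
t=2.000: state=(6.018)
t=2.200: state=(6.418)
t=2.400: state=(6.754)
t=2.600: state=(7.029)
t=2.800: state=(7.250)
t=3.000: state=(7.424)
t=3.200: state=(7.560)
t=3.400: state=(7.665)
t=3.600: state=(7.745)
t=3.800: state=(7.806)
t=4.000: state=(7.852)
t=4.200: state=(7.887)
t=4.320: state=(7.904)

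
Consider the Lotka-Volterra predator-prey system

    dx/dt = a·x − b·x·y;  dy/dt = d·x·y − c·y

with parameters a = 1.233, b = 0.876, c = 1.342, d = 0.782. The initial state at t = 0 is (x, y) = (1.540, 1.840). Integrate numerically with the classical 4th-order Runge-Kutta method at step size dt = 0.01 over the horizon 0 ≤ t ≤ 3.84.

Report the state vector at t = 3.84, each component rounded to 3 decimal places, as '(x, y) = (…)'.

t=0.000: state=(1.540, 1.840)
step 1 (dt=0.01): k1=(-0.583, -0.253), k2=(-0.581, -0.257), k3=(-0.581, -0.257), k4=(-0.578, -0.261); state += dt/6·(k1+2k2+2k3+k4)
t=0.010: state=(1.534, 1.837)
t=0.020: state=(1.528, 1.835)
t=0.030: state=(1.523, 1.832)
continuing one RK4 step at a time; state shown every 20 steps (Δt=0.2):
t=0.200: state=(1.435, 1.775)
t=0.400: state=(1.356, 1.687)
t=0.600: state=(1.302, 1.588)
t=0.800: state=(1.273, 1.484)
t=1.000: state=(1.267, 1.384)
t=1.200: state=(1.283, 1.291)
t=1.400: state=(1.319, 1.210)
t=1.600: state=(1.374, 1.142)
t=1.800: state=(1.447, 1.088)
t=2.000: state=(1.535, 1.050)
t=2.200: state=(1.638, 1.029)
t=2.400: state=(1.751, 1.025)
t=2.600: state=(1.870, 1.041)
t=2.800: state=(1.989, 1.076)
t=3.000: state=(2.098, 1.133)
t=3.200: state=(2.187, 1.211)
t=3.400: state=(2.245, 1.311)
t=3.600: state=(2.261, 1.426)
t=3.800: state=(2.229, 1.550)
t=3.840: state=(2.217, 1.575)

(x, y) = (2.217, 1.575)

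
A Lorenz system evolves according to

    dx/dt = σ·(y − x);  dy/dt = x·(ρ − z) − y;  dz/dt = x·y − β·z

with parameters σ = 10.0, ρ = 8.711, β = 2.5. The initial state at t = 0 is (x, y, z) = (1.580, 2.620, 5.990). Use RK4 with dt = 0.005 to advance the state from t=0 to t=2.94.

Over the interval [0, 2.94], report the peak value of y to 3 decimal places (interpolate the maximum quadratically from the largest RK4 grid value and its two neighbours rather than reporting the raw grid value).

max y = 6.101

t=0.000: state=(1.580, 2.620, 5.990)
step 1 (dt=0.005): k1=(10.400, 1.679, -10.835), k2=(10.182, 1.789, -10.693), k3=(10.190, 1.787, -10.695), k4=(9.980, 1.896, -10.554); state += dt/6·(k1+2k2+2k3+k4)
t=0.005: state=(1.631, 2.629, 5.937)
t=0.010: state=(1.680, 2.639, 5.884)
t=0.015: state=(1.727, 2.650, 5.834)
continuing one RK4 step at a time; state shown every 20 steps (Δt=0.1):
t=0.100: state=(2.352, 2.983, 5.162)
t=0.200: state=(2.986, 3.658, 4.809)
t=0.300: state=(3.729, 4.542, 4.971)
t=0.400: state=(4.584, 5.453, 5.732)
t=0.500: state=(5.379, 6.044, 7.043)
t=0.600: state=(5.806, 5.951, 8.512)
t=0.700: state=(5.641, 5.187, 9.486)
t=0.800: state=(4.999, 4.235, 9.602)
t=0.900: state=(4.242, 3.545, 9.046)
t=1.000: state=(3.668, 3.234, 8.209)
t=1.100: state=(3.380, 3.234, 7.387)
t=1.200: state=(3.360, 3.459, 6.741)
t=1.300: state=(3.559, 3.847, 6.364)
t=1.400: state=(3.917, 4.334, 6.311)
t=1.500: state=(4.363, 4.819, 6.601)
t=1.600: state=(4.788, 5.159, 7.179)
t=1.700: state=(5.062, 5.221, 7.876)
t=1.800: state=(5.087, 4.979, 8.441)
t=1.900: state=(4.869, 4.561, 8.680)
t=2.000: state=(4.520, 4.155, 8.564)
t=2.100: state=(4.183, 3.889, 8.207)
t=2.200: state=(3.955, 3.799, 7.764)
t=2.300: state=(3.875, 3.867, 7.366)
t=2.400: state=(3.933, 4.053, 7.100)
t=2.500: state=(4.100, 4.305, 7.014)
t=2.600: state=(4.325, 4.560, 7.119)
t=2.700: state=(4.547, 4.747, 7.379)
t=2.800: state=(4.703, 4.808, 7.712)
t=2.900: state=(4.747, 4.729, 8.008)
t=2.940: state=(4.730, 4.666, 8.094)
largest grid value and its neighbours: y(0.535)=6.10062, y(0.540)=6.10095, y(0.545)=6.09931
parabola through these three points peaks at t≈0.538 with y≈6.10106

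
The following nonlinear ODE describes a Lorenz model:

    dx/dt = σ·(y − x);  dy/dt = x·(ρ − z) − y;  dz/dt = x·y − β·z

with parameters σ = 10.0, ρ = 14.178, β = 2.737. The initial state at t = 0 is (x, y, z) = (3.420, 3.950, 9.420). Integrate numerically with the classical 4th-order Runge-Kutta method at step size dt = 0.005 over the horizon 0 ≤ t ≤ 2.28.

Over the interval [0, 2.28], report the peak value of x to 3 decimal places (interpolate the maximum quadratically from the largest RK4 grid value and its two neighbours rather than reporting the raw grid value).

max x = 8.269

t=0.000: state=(3.420, 3.950, 9.420)
step 1 (dt=0.005): k1=(5.300, 12.322, -12.274), k2=(5.476, 12.460, -12.031), k3=(5.475, 12.460, -12.030), k4=(5.649, 12.598, -11.786); state += dt/6·(k1+2k2+2k3+k4)
t=0.005: state=(3.447, 4.012, 9.360)
t=0.010: state=(3.476, 4.076, 9.302)
t=0.015: state=(3.507, 4.141, 9.247)
continuing one RK4 step at a time; state shown every 20 steps (Δt=0.1):
t=0.100: state=(4.282, 5.461, 8.741)
t=0.200: state=(5.730, 7.394, 9.492)
t=0.300: state=(7.392, 8.875, 12.024)
t=0.400: state=(8.267, 8.349, 15.283)
t=0.500: state=(7.491, 6.006, 16.661)
t=0.600: state=(5.789, 4.116, 15.536)
t=0.700: state=(4.462, 3.548, 13.460)
t=0.800: state=(3.973, 3.882, 11.563)
t=0.900: state=(4.224, 4.791, 10.325)
t=1.000: state=(5.056, 6.124, 10.067)
t=1.100: state=(6.262, 7.526, 11.082)
t=1.200: state=(7.356, 8.142, 13.218)
t=1.300: state=(7.601, 7.257, 15.224)
t=1.400: state=(6.772, 5.596, 15.634)
t=1.500: state=(5.568, 4.474, 14.548)
t=1.600: state=(4.751, 4.245, 12.976)
t=1.700: state=(4.563, 4.679, 11.651)
t=1.800: state=(4.940, 5.553, 10.972)
t=1.900: state=(5.723, 6.628, 11.199)
t=2.000: state=(6.622, 7.432, 12.373)
t=2.100: state=(7.166, 7.371, 13.968)
t=2.200: state=(6.974, 6.416, 14.942)
t=2.280: state=(6.380, 5.518, 14.859)
largest grid value and its neighbours: x(0.400)=8.26687, x(0.405)=8.26871, x(0.410)=8.26595
parabola through these three points peaks at t≈0.404 with x≈8.26873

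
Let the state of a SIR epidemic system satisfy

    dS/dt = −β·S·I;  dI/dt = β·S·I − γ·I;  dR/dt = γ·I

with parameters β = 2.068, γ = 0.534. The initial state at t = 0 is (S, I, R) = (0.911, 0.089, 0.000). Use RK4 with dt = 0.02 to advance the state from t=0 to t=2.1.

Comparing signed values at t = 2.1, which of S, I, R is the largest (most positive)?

t=0.000: state=(0.911, 0.089, 0.000)
step 1 (dt=0.02): k1=(-0.168, 0.120, 0.048), k2=(-0.170, 0.121, 0.048), k3=(-0.170, 0.121, 0.048), k4=(-0.172, 0.123, 0.049); state += dt/6·(k1+2k2+2k3+k4)
t=0.020: state=(0.908, 0.091, 0.001)
t=0.040: state=(0.904, 0.094, 0.002)
t=0.060: state=(0.901, 0.096, 0.003)
continuing one RK4 step at a time; state shown every 5 steps (Δt=0.1):
t=0.100: state=(0.893, 0.102, 0.005)
t=0.200: state=(0.873, 0.116, 0.011)
t=0.300: state=(0.851, 0.131, 0.017)
t=0.400: state=(0.827, 0.148, 0.025)
t=0.500: state=(0.801, 0.166, 0.033)
t=0.600: state=(0.772, 0.185, 0.043)
t=0.700: state=(0.742, 0.205, 0.053)
t=0.800: state=(0.709, 0.226, 0.065)
t=0.900: state=(0.676, 0.247, 0.077)
t=1.000: state=(0.640, 0.269, 0.091)
t=1.100: state=(0.605, 0.290, 0.106)
t=1.200: state=(0.568, 0.310, 0.122)
t=1.300: state=(0.532, 0.329, 0.139)
t=1.400: state=(0.496, 0.347, 0.157)
t=1.500: state=(0.461, 0.363, 0.176)
t=1.600: state=(0.427, 0.377, 0.196)
t=1.700: state=(0.394, 0.389, 0.216)
t=1.800: state=(0.363, 0.399, 0.237)
t=1.900: state=(0.334, 0.407, 0.259)
t=2.000: state=(0.307, 0.412, 0.281)
t=2.100: state=(0.282, 0.415, 0.303)
compare at T: S=0.282, I=0.415, R=0.303

largest component: I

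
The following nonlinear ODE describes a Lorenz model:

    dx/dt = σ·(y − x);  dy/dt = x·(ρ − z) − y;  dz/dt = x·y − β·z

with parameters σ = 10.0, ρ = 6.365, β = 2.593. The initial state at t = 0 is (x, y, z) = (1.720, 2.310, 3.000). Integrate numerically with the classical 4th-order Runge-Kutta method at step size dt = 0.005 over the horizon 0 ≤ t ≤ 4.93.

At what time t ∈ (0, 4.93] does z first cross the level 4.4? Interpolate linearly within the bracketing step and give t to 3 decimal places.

t=0.000: state=(1.720, 2.310, 3.000)
step 1 (dt=0.005): k1=(5.900, 3.478, -3.806), k2=(5.839, 3.535, -3.732), k3=(5.842, 3.534, -3.733), k4=(5.785, 3.591, -3.659); state += dt/6·(k1+2k2+2k3+k4)
t=0.005: state=(1.749, 2.328, 2.981)
t=0.010: state=(1.778, 2.346, 2.963)
t=0.015: state=(1.806, 2.365, 2.946)
continuing one RK4 step at a time; state shown every 40 steps (Δt=0.2):
t=0.200: state=(2.784, 3.357, 2.814)
t=0.400: state=(4.033, 4.652, 3.895)
t=0.450: state=(4.328, 4.882, 4.359)
next step: t=0.455: state=(4.356, 4.901, 4.409) — z has crossed 4.4
linear interpolation between t=0.450 (4.35926) and t=0.455 (4.40862) → t≈0.454

t = 0.454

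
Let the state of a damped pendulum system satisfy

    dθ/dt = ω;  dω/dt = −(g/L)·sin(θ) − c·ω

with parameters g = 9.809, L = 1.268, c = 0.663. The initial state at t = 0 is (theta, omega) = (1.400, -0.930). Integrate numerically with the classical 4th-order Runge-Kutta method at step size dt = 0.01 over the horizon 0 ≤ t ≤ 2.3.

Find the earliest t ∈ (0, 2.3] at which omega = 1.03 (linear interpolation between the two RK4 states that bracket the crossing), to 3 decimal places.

t = 1.318

t=0.000: state=(1.400, -0.930)
step 1 (dt=0.01): k1=(-0.930, -7.007), k2=(-0.965, -6.977), k3=(-0.965, -6.977), k4=(-1.000, -6.947); state += dt/6·(k1+2k2+2k3+k4)
t=0.010: state=(1.390, -1.000)
t=0.020: state=(1.380, -1.069)
t=0.030: state=(1.369, -1.138)
continuing one RK4 step at a time; state shown every 10 steps (Δt=0.1):
t=0.100: state=(1.273, -1.599)
t=0.200: state=(1.083, -2.188)
t=0.300: state=(0.839, -2.661)
t=0.400: state=(0.556, -2.970)
t=0.500: state=(0.252, -3.072)
t=0.600: state=(-0.051, -2.948)
t=0.700: state=(-0.330, -2.614)
t=0.800: state=(-0.568, -2.119)
t=0.900: state=(-0.751, -1.521)
t=1.000: state=(-0.871, -0.879)
t=1.100: state=(-0.926, -0.234)
t=1.200: state=(-0.919, 0.380)
t=1.300: state=(-0.852, 0.937)
t=1.310: state=(-0.843, 0.989)
next step: t=1.320: state=(-0.832, 1.039) — omega has crossed 1.03
linear interpolation between t=1.310 (0.98857) and t=1.320 (1.03933) → t≈1.318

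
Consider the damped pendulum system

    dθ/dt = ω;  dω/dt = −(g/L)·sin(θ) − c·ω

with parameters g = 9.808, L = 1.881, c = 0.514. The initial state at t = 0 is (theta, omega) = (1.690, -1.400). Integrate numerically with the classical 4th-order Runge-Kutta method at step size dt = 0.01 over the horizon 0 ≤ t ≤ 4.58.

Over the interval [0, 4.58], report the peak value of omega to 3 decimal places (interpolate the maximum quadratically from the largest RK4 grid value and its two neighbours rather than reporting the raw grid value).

t=0.000: state=(1.690, -1.400)
step 1 (dt=0.01): k1=(-1.400, -4.458), k2=(-1.422, -4.450), k3=(-1.422, -4.450), k4=(-1.445, -4.443); state += dt/6·(k1+2k2+2k3+k4)
t=0.010: state=(1.676, -1.445)
t=0.020: state=(1.661, -1.489)
t=0.030: state=(1.646, -1.533)
continuing one RK4 step at a time; state shown every 20 steps (Δt=0.2):
t=0.200: state=(1.323, -2.247)
t=0.400: state=(0.805, -2.887)
t=0.600: state=(0.199, -3.073)
t=0.800: state=(-0.385, -2.671)
t=1.000: state=(-0.840, -1.831)
t=1.200: state=(-1.106, -0.825)
t=1.400: state=(-1.171, 0.163)
t=1.600: state=(-1.049, 1.040)
t=1.800: state=(-0.768, 1.722)
t=2.000: state=(-0.381, 2.091)
t=2.200: state=(0.041, 2.049)
t=2.400: state=(0.413, 1.617)
t=2.600: state=(0.671, 0.938)
t=2.800: state=(0.783, 0.178)
t=3.000: state=(0.746, -0.533)
t=3.200: state=(0.580, -1.096)
t=3.400: state=(0.323, -1.423)
t=3.600: state=(0.030, -1.456)
t=3.800: state=(-0.240, -1.203)
t=4.000: state=(-0.438, -0.748)
t=4.200: state=(-0.533, -0.204)
t=4.400: state=(-0.521, 0.322)
t=4.580: state=(-0.426, 0.706)
largest grid value and its neighbours: omega(2.070)=2.12555, omega(2.080)=2.12610, omega(2.090)=2.12557
parabola through these three points peaks at t≈2.080 with omega≈2.12610

max omega = 2.126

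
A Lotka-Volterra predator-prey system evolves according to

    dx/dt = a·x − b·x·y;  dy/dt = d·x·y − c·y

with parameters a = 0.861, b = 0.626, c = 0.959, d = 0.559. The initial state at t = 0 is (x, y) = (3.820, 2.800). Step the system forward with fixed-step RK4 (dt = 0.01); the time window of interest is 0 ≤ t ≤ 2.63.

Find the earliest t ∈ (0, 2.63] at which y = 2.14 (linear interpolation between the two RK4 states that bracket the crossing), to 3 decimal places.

t=0.000: state=(3.820, 2.800)
step 1 (dt=0.01): k1=(-3.407, 3.294), k2=(-3.431, 3.286), k3=(-3.430, 3.286), k4=(-3.454, 3.278); state += dt/6·(k1+2k2+2k3+k4)
t=0.010: state=(3.786, 2.833)
t=0.020: state=(3.751, 2.866)
t=0.030: state=(3.716, 2.898)
continuing one RK4 step at a time; state shown every 10 steps (Δt=0.1):
t=0.100: state=(3.459, 3.118)
t=0.200: state=(3.073, 3.401)
t=0.300: state=(2.687, 3.630)
t=0.400: state=(2.321, 3.793)
t=0.500: state=(1.988, 3.886)
t=0.600: state=(1.697, 3.913)
t=0.700: state=(1.449, 3.881)
t=0.800: state=(1.241, 3.801)
t=0.900: state=(1.070, 3.683)
t=1.000: state=(0.930, 3.539)
t=1.100: state=(0.817, 3.376)
t=1.200: state=(0.724, 3.202)
t=1.300: state=(0.650, 3.022)
t=1.400: state=(0.589, 2.843)
t=1.500: state=(0.541, 2.665)
t=1.600: state=(0.501, 2.493)
t=1.700: state=(0.470, 2.327)
t=1.800: state=(0.445, 2.169)
t=1.810: state=(0.443, 2.154)
next step: t=1.820: state=(0.441, 2.139) — y has crossed 2.14
linear interpolation between t=1.810 (2.15401) and t=1.820 (2.13873) → t≈1.819

t = 1.819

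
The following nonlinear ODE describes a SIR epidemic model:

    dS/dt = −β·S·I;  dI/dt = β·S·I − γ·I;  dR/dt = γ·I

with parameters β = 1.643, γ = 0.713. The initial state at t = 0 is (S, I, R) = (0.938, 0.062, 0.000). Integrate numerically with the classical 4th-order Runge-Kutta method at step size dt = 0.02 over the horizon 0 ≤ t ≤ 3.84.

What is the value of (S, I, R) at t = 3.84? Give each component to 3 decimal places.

(S, I, R) = (0.312, 0.210, 0.478)

t=0.000: state=(0.938, 0.062, 0.000)
step 1 (dt=0.02): k1=(-0.096, 0.051, 0.044), k2=(-0.096, 0.052, 0.045), k3=(-0.096, 0.052, 0.045), k4=(-0.097, 0.052, 0.045); state += dt/6·(k1+2k2+2k3+k4)
t=0.020: state=(0.936, 0.063, 0.001)
t=0.040: state=(0.934, 0.064, 0.002)
t=0.060: state=(0.932, 0.065, 0.003)
continuing one RK4 step at a time; state shown every 10 steps (Δt=0.2):
t=0.200: state=(0.917, 0.073, 0.010)
t=0.400: state=(0.894, 0.085, 0.021)
t=0.600: state=(0.867, 0.099, 0.034)
t=0.800: state=(0.838, 0.113, 0.049)
t=1.000: state=(0.805, 0.129, 0.066)
t=1.200: state=(0.770, 0.144, 0.086)
t=1.400: state=(0.732, 0.160, 0.107)
t=1.600: state=(0.693, 0.176, 0.131)
t=1.800: state=(0.652, 0.190, 0.158)
t=2.000: state=(0.612, 0.203, 0.186)
t=2.200: state=(0.571, 0.214, 0.215)
t=2.400: state=(0.532, 0.222, 0.246)
t=2.600: state=(0.494, 0.228, 0.278)
t=2.800: state=(0.458, 0.231, 0.311)
t=3.000: state=(0.424, 0.231, 0.344)
t=3.200: state=(0.393, 0.230, 0.377)
t=3.400: state=(0.365, 0.225, 0.410)
t=3.600: state=(0.339, 0.219, 0.441)
t=3.800: state=(0.316, 0.212, 0.472)
t=3.840: state=(0.312, 0.210, 0.478)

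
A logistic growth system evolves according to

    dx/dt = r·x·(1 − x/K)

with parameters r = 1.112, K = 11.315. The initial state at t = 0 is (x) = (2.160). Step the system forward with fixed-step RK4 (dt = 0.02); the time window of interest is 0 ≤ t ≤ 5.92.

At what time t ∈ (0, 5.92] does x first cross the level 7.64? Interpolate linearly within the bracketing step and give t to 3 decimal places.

t = 1.957

t=0.000: state=(2.160)
step 1 (dt=0.02): k1=(1.943), k2=(1.957), k3=(1.957), k4=(1.970); state += dt/6·(k1+2k2+2k3+k4)
t=0.020: state=(2.199)
t=0.040: state=(2.239)
t=0.060: state=(2.279)
continuing one RK4 step at a time; state shown every 10 steps (Δt=0.2):
t=0.200: state=(2.576)
t=0.400: state=(3.044)
t=0.600: state=(3.564)
t=0.800: state=(4.128)
t=1.000: state=(4.726)
t=1.200: state=(5.347)
t=1.400: state=(5.976)
t=1.600: state=(6.596)
t=1.800: state=(7.195)
t=1.940: state=(7.593)
next step: t=1.960: state=(7.649) — x has crossed 7.64
linear interpolation between t=1.940 (7.59331) and t=1.960 (7.64864) → t≈1.957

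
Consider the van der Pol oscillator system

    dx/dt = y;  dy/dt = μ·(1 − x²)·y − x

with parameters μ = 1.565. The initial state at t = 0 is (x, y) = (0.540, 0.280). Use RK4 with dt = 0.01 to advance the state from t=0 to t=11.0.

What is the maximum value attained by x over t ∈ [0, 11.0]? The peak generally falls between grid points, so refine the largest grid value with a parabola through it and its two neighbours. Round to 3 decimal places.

max x = 2.014

t=0.000: state=(0.540, 0.280)
step 1 (dt=0.01): k1=(0.280, -0.230), k2=(0.279, -0.233), k3=(0.279, -0.233), k4=(0.278, -0.236); state += dt/6·(k1+2k2+2k3+k4)
t=0.010: state=(0.543, 0.278)
t=0.020: state=(0.546, 0.275)
t=0.030: state=(0.548, 0.273)
continuing one RK4 step at a time; state shown every 50 steps (Δt=0.5):
t=0.500: state=(0.637, 0.081)
t=1.000: state=(0.595, -0.276)
t=1.500: state=(0.328, -0.845)
t=2.000: state=(-0.328, -1.856)
t=2.500: state=(-1.366, -1.743)
t=3.000: state=(-1.759, -0.032)
t=3.500: state=(-1.628, 0.443)
t=4.000: state=(-1.352, 0.662)
t=4.500: state=(-0.942, 1.031)
t=5.000: state=(-0.218, 2.045)
t=5.500: state=(1.205, 3.134)
t=6.000: state=(2.004, 0.229)
t=6.500: state=(1.916, -0.372)
t=7.000: state=(1.697, -0.498)
t=7.500: state=(1.414, -0.647)
t=8.000: state=(1.023, -0.959)
t=8.500: state=(0.368, -1.817)
t=9.000: state=(-0.959, -3.295)
t=9.500: state=(-1.979, -0.509)
t=10.000: state=(-1.946, 0.340)
t=10.500: state=(-1.736, 0.480)
t=11.000: state=(-1.465, 0.617)
largest grid value and its neighbours: x(6.080)=2.01380, x(6.090)=2.01393, x(6.100)=2.01385
parabola through these three points peaks at t≈6.091 with x≈2.01393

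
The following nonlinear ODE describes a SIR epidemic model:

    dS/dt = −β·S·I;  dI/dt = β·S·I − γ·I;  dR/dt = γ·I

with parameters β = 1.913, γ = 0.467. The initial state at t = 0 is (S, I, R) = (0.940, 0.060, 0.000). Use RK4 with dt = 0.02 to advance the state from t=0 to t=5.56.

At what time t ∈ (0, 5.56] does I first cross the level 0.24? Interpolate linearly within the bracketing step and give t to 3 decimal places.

t = 1.231

t=0.000: state=(0.940, 0.060, 0.000)
step 1 (dt=0.02): k1=(-0.108, 0.080, 0.028), k2=(-0.109, 0.081, 0.028), k3=(-0.109, 0.081, 0.028), k4=(-0.111, 0.082, 0.029); state += dt/6·(k1+2k2+2k3+k4)
t=0.020: state=(0.938, 0.062, 0.001)
t=0.040: state=(0.936, 0.063, 0.001)
t=0.060: state=(0.933, 0.065, 0.002)
continuing one RK4 step at a time; state shown every 10 steps (Δt=0.2):
t=0.200: state=(0.916, 0.078, 0.006)
t=0.400: state=(0.885, 0.100, 0.015)
t=0.600: state=(0.848, 0.127, 0.025)
t=0.800: state=(0.803, 0.159, 0.039)
t=1.000: state=(0.750, 0.195, 0.055)
t=1.200: state=(0.691, 0.234, 0.075)
t=1.220: state=(0.685, 0.238, 0.077)
next step: t=1.240: state=(0.679, 0.242, 0.080) — I has crossed 0.24
linear interpolation between t=1.220 (0.23781) and t=1.240 (0.24183) → t≈1.231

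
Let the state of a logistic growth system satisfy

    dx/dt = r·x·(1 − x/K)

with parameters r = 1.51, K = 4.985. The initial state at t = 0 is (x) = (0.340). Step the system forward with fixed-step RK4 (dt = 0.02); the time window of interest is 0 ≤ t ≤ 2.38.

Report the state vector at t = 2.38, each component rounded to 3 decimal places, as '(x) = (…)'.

t=0.000: state=(0.340)
step 1 (dt=0.02): k1=(0.478), k2=(0.485), k3=(0.485), k4=(0.491); state += dt/6·(k1+2k2+2k3+k4)
t=0.020: state=(0.350)
t=0.040: state=(0.360)
t=0.060: state=(0.370)
continuing one RK4 step at a time; state shown every 5 steps (Δt=0.1):
t=0.100: state=(0.391)
t=0.200: state=(0.449)
t=0.300: state=(0.515)
t=0.400: state=(0.589)
t=0.500: state=(0.672)
t=0.600: state=(0.764)
t=0.700: state=(0.867)
t=0.800: state=(0.981)
t=0.900: state=(1.105)
t=1.000: state=(1.241)
t=1.100: state=(1.387)
t=1.200: state=(1.543)
t=1.300: state=(1.708)
t=1.400: state=(1.881)
t=1.500: state=(2.061)
t=1.600: state=(2.246)
t=1.700: state=(2.433)
t=1.800: state=(2.621)
t=1.900: state=(2.808)
t=2.000: state=(2.991)
t=2.100: state=(3.169)
t=2.200: state=(3.339)
t=2.300: state=(3.501)
t=2.380: state=(3.624)

(x) = (3.624)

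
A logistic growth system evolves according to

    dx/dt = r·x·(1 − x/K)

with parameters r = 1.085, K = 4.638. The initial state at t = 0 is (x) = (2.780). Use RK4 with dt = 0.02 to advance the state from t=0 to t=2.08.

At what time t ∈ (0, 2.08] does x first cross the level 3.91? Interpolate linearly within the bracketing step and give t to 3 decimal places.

t=0.000: state=(2.780)
step 1 (dt=0.02): k1=(1.208), k2=(1.206), k3=(1.206), k4=(1.203); state += dt/6·(k1+2k2+2k3+k4)
t=0.020: state=(2.804)
t=0.040: state=(2.828)
t=0.060: state=(2.852)
continuing one RK4 step at a time; state shown every 5 steps (Δt=0.1):
t=0.100: state=(2.899)
t=0.200: state=(3.016)
t=0.300: state=(3.128)
t=0.400: state=(3.237)
t=0.500: state=(3.340)
t=0.600: state=(3.439)
t=0.700: state=(3.533)
t=0.800: state=(3.622)
t=0.900: state=(3.705)
t=1.000: state=(3.784)
t=1.100: state=(3.857)
t=1.160: state=(3.898)
next step: t=1.180: state=(3.911) — x has crossed 3.91
linear interpolation between t=1.160 (3.89799) and t=1.180 (3.91139) → t≈1.178

t = 1.178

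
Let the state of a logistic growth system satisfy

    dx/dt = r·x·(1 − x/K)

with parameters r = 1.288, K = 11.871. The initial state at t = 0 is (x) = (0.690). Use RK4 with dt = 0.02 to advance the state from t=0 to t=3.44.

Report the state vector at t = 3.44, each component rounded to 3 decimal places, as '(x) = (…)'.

t=0.000: state=(0.690)
step 1 (dt=0.02): k1=(0.837), k2=(0.847), k3=(0.847), k4=(0.856); state += dt/6·(k1+2k2+2k3+k4)
t=0.020: state=(0.707)
t=0.040: state=(0.724)
t=0.060: state=(0.742)
continuing one RK4 step at a time; state shown every 10 steps (Δt=0.2):
t=0.200: state=(0.878)
t=0.400: state=(1.111)
t=0.600: state=(1.400)
t=0.800: state=(1.750)
t=1.000: state=(2.170)
t=1.200: state=(2.665)
t=1.400: state=(3.235)
t=1.600: state=(3.875)
t=1.800: state=(4.575)
t=2.000: state=(5.317)
t=2.200: state=(6.079)
t=2.400: state=(6.836)
t=2.600: state=(7.565)
t=2.800: state=(8.244)
t=3.000: state=(8.859)
t=3.200: state=(9.400)
t=3.400: state=(9.867)
t=3.440: state=(9.951)

(x) = (9.951)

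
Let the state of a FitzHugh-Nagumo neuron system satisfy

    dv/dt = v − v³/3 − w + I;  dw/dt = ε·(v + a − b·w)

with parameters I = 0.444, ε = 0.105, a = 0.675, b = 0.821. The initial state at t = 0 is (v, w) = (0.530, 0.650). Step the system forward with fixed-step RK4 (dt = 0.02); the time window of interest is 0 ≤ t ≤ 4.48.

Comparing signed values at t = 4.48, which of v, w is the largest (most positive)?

t=0.000: state=(0.530, 0.650)
step 1 (dt=0.02): k1=(0.274, 0.070), k2=(0.276, 0.071), k3=(0.276, 0.071), k4=(0.277, 0.071); state += dt/6·(k1+2k2+2k3+k4)
t=0.020: state=(0.536, 0.651)
t=0.040: state=(0.541, 0.653)
t=0.060: state=(0.547, 0.654)
continuing one RK4 step at a time; state shown every 10 steps (Δt=0.2):
t=0.200: state=(0.587, 0.665)
t=0.400: state=(0.650, 0.680)
t=0.600: state=(0.716, 0.697)
t=0.800: state=(0.785, 0.715)
t=1.000: state=(0.857, 0.733)
t=1.200: state=(0.928, 0.754)
t=1.400: state=(0.997, 0.775)
t=1.600: state=(1.062, 0.797)
t=1.800: state=(1.120, 0.820)
t=2.000: state=(1.171, 0.844)
t=2.200: state=(1.214, 0.869)
t=2.400: state=(1.249, 0.893)
t=2.600: state=(1.275, 0.918)
t=2.800: state=(1.293, 0.944)
t=3.000: state=(1.304, 0.969)
t=3.200: state=(1.309, 0.993)
t=3.400: state=(1.309, 1.018)
t=3.600: state=(1.304, 1.041)
t=3.800: state=(1.296, 1.065)
t=4.000: state=(1.284, 1.088)
t=4.200: state=(1.270, 1.110)
t=4.400: state=(1.253, 1.131)
t=4.480: state=(1.246, 1.139)
compare at T: v=1.246, w=1.139

largest component: v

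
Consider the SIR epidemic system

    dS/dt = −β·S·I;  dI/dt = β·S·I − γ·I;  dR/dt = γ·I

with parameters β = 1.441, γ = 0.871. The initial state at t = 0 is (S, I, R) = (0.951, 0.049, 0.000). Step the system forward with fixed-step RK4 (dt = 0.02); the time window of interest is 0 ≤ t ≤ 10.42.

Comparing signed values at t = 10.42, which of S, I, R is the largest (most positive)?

largest component: R

t=0.000: state=(0.951, 0.049, 0.000)
step 1 (dt=0.02): k1=(-0.067, 0.024, 0.043), k2=(-0.067, 0.025, 0.043), k3=(-0.067, 0.025, 0.043), k4=(-0.068, 0.025, 0.043); state += dt/6·(k1+2k2+2k3+k4)
t=0.020: state=(0.950, 0.049, 0.001)
t=0.040: state=(0.948, 0.050, 0.002)
t=0.060: state=(0.947, 0.050, 0.003)
continuing one RK4 step at a time; state shown every 25 steps (Δt=0.5):
t=0.500: state=(0.914, 0.062, 0.024)
t=1.000: state=(0.869, 0.076, 0.054)
t=1.500: state=(0.819, 0.091, 0.091)
t=2.000: state=(0.763, 0.104, 0.133)
t=2.500: state=(0.705, 0.114, 0.181)
t=3.000: state=(0.648, 0.120, 0.232)
t=3.500: state=(0.594, 0.122, 0.285)
t=4.000: state=(0.544, 0.118, 0.337)
t=4.500: state=(0.501, 0.112, 0.387)
t=5.000: state=(0.464, 0.102, 0.434)
t=5.500: state=(0.433, 0.091, 0.476)
t=6.000: state=(0.407, 0.080, 0.513)
t=6.500: state=(0.386, 0.069, 0.546)
t=7.000: state=(0.368, 0.058, 0.573)
t=7.500: state=(0.354, 0.049, 0.597)
t=8.000: state=(0.343, 0.041, 0.616)
t=8.500: state=(0.334, 0.034, 0.632)
t=9.000: state=(0.327, 0.028, 0.646)
t=9.500: state=(0.321, 0.023, 0.656)
t=10.000: state=(0.316, 0.018, 0.665)
t=10.420: state=(0.313, 0.015, 0.671)
compare at T: S=0.313, I=0.015, R=0.671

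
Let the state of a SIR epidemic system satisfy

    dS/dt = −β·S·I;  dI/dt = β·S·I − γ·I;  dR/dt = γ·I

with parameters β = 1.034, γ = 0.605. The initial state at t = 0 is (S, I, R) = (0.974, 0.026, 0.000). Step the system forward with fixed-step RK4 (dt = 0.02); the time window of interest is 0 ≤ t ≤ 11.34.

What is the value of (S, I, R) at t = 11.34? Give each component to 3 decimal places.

(S, I, R) = (0.365, 0.061, 0.574)

t=0.000: state=(0.974, 0.026, 0.000)
step 1 (dt=0.02): k1=(-0.026, 0.010, 0.016), k2=(-0.026, 0.010, 0.016), k3=(-0.026, 0.010, 0.016), k4=(-0.026, 0.011, 0.016); state += dt/6·(k1+2k2+2k3+k4)
t=0.020: state=(0.973, 0.026, 0.000)
t=0.040: state=(0.973, 0.026, 0.001)
t=0.060: state=(0.972, 0.027, 0.001)
continuing one RK4 step at a time; state shown every 25 steps (Δt=0.5):
t=0.500: state=(0.960, 0.032, 0.009)
t=1.000: state=(0.942, 0.038, 0.019)
t=1.500: state=(0.922, 0.046, 0.032)
t=2.000: state=(0.899, 0.054, 0.047)
t=2.500: state=(0.872, 0.063, 0.065)
t=3.000: state=(0.842, 0.073, 0.085)
t=3.500: state=(0.809, 0.083, 0.109)
t=4.000: state=(0.773, 0.092, 0.135)
t=4.500: state=(0.735, 0.100, 0.164)
t=5.000: state=(0.697, 0.107, 0.196)
t=5.500: state=(0.658, 0.112, 0.229)
t=6.000: state=(0.621, 0.116, 0.264)
t=6.500: state=(0.584, 0.117, 0.299)
t=7.000: state=(0.550, 0.116, 0.334)
t=7.500: state=(0.519, 0.113, 0.369)
t=8.000: state=(0.490, 0.108, 0.402)
t=8.500: state=(0.464, 0.102, 0.434)
t=9.000: state=(0.441, 0.095, 0.464)
t=9.500: state=(0.421, 0.088, 0.491)
t=10.000: state=(0.403, 0.080, 0.517)
t=10.500: state=(0.387, 0.073, 0.540)
t=11.000: state=(0.373, 0.066, 0.561)
t=11.340: state=(0.365, 0.061, 0.574)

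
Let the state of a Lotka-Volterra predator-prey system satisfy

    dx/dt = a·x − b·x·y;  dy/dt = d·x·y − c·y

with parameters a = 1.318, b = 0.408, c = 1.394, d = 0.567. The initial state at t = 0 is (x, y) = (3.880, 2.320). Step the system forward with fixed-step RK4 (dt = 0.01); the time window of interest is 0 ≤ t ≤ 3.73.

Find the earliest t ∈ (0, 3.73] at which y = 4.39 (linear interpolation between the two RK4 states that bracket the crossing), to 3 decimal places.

t=0.000: state=(3.880, 2.320)
step 1 (dt=0.01): k1=(1.441, 1.870), k2=(1.429, 1.887), k3=(1.429, 1.887), k4=(1.417, 1.904); state += dt/6·(k1+2k2+2k3+k4)
t=0.010: state=(3.894, 2.339)
t=0.020: state=(3.908, 2.358)
t=0.030: state=(3.922, 2.378)
continuing one RK4 step at a time; state shown every 20 steps (Δt=0.2):
t=0.200: state=(4.108, 2.765)
t=0.400: state=(4.170, 3.351)
t=0.600: state=(4.016, 4.043)
t=0.690: state=(3.875, 4.362)
next step: t=0.700: state=(3.857, 4.397) — y has crossed 4.39
linear interpolation between t=0.690 (4.36200) and t=0.700 (4.39696) → t≈0.698

t = 0.698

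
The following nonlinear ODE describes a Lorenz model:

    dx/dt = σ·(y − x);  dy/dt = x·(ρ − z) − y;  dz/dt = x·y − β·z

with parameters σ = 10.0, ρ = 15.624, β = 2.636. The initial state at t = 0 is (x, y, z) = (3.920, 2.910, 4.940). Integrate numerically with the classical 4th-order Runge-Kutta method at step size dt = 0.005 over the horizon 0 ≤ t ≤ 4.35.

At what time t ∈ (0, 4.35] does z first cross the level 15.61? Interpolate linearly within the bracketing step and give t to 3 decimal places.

t=0.000: state=(3.920, 2.910, 4.940)
step 1 (dt=0.005): k1=(-10.100, 38.971, -1.615), k2=(-8.873, 38.620, -1.298), k3=(-8.913, 38.650, -1.294), k4=(-7.722, 38.327, -0.978); state += dt/6·(k1+2k2+2k3+k4)
t=0.005: state=(3.876, 3.103, 4.934)
t=0.010: state=(3.843, 3.293, 4.930)
t=0.015: state=(3.820, 3.481, 4.930)
continuing one RK4 step at a time; state shown every 40 steps (Δt=0.2):
t=0.200: state=(7.489, 10.882, 9.054)
t=0.285: state=(10.142, 12.439, 15.463)
next step: t=0.290: state=(10.252, 12.374, 15.889) — z has crossed 15.61
linear interpolation between t=0.285 (15.46308) and t=0.290 (15.88915) → t≈0.287

t = 0.287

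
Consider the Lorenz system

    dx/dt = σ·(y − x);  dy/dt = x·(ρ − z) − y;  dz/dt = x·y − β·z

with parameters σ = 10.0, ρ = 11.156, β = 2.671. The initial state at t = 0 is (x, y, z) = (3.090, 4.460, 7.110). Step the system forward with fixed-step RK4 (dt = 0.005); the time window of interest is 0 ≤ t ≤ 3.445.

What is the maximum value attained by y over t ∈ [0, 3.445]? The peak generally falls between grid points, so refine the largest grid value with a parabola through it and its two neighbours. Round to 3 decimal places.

t=0.000: state=(3.090, 4.460, 7.110)
step 1 (dt=0.005): k1=(13.700, 8.042, -5.209), k2=(13.559, 8.201, -4.959), k3=(13.566, 8.198, -4.961), k4=(13.432, 8.354, -4.711); state += dt/6·(k1+2k2+2k3+k4)
t=0.005: state=(3.158, 4.501, 7.085)
t=0.010: state=(3.224, 4.544, 7.063)
t=0.015: state=(3.290, 4.588, 7.043)
continuing one RK4 step at a time; state shown every 40 steps (Δt=0.2):
t=0.200: state=(5.511, 6.679, 8.097)
t=0.400: state=(6.843, 6.693, 11.828)
t=0.600: state=(5.218, 4.178, 11.962)
t=0.800: state=(3.912, 3.718, 9.550)
t=1.000: state=(4.304, 4.826, 8.234)
t=1.200: state=(5.625, 6.272, 9.243)
t=1.400: state=(6.164, 5.948, 11.338)
t=1.600: state=(5.132, 4.539, 11.168)
t=1.800: state=(4.419, 4.349, 9.664)
t=2.000: state=(4.787, 5.169, 9.012)
t=2.200: state=(5.603, 5.926, 9.877)
t=2.400: state=(5.726, 5.514, 10.967)
t=2.600: state=(5.070, 4.743, 10.653)
t=2.800: state=(4.733, 4.747, 9.742)
t=3.000: state=(5.053, 5.312, 9.511)
t=3.200: state=(5.514, 5.650, 10.157)
t=3.400: state=(5.465, 5.298, 10.676)
t=3.445: state=(5.381, 5.179, 10.671)
largest grid value and its neighbours: y(0.300)=7.27014, y(0.305)=7.27082, y(0.310)=7.26831
parabola through these three points peaks at t≈0.304 with y≈7.27096

max y = 7.271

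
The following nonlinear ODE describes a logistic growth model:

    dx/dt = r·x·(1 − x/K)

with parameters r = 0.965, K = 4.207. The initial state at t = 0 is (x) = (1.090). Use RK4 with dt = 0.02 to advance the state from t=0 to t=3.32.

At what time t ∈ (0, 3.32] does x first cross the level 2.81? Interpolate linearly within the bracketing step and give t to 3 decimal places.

t=0.000: state=(1.090)
step 1 (dt=0.02): k1=(0.779), k2=(0.783), k3=(0.783), k4=(0.787); state += dt/6·(k1+2k2+2k3+k4)
t=0.020: state=(1.106)
t=0.040: state=(1.121)
t=0.060: state=(1.137)
continuing one RK4 step at a time; state shown every 10 steps (Δt=0.2):
t=0.200: state=(1.253)
t=0.400: state=(1.429)
t=0.600: state=(1.616)
t=0.800: state=(1.812)
t=1.000: state=(2.013)
t=1.200: state=(2.216)
t=1.400: state=(2.417)
t=1.600: state=(2.612)
t=1.800: state=(2.798)
next step: t=1.820: state=(2.816) — x has crossed 2.81
linear interpolation between t=1.800 (2.79826) and t=1.820 (2.81629) → t≈1.813

t = 1.813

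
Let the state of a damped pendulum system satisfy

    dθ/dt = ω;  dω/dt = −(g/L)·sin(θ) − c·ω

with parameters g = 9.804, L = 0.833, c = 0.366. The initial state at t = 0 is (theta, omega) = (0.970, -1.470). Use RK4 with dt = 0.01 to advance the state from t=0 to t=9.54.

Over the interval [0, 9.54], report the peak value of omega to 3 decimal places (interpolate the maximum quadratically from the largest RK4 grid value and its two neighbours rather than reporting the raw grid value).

max omega = 2.733

t=0.000: state=(0.970, -1.470)
step 1 (dt=0.01): k1=(-1.470, -9.170), k2=(-1.516, -9.105), k3=(-1.516, -9.103), k4=(-1.561, -9.035); state += dt/6·(k1+2k2+2k3+k4)
t=0.010: state=(0.955, -1.561)
t=0.020: state=(0.939, -1.651)
t=0.030: state=(0.922, -1.739)
continuing one RK4 step at a time; state shown every 50 steps (Δt=0.5):
t=0.500: state=(-0.415, -2.739)
t=1.000: state=(-0.767, 1.465)
t=1.500: state=(0.426, 2.122)
t=2.000: state=(0.576, -1.527)
t=2.500: state=(-0.442, -1.527)
t=3.000: state=(-0.400, 1.553)
t=3.500: state=(0.441, 0.981)
t=4.000: state=(0.244, -1.502)
t=4.500: state=(-0.417, -0.505)
t=5.000: state=(-0.111, 1.367)
t=5.500: state=(0.371, 0.116)
t=6.000: state=(0.006, -1.167)
t=6.500: state=(-0.310, 0.176)
t=7.000: state=(0.069, 0.929)
t=7.500: state=(0.241, -0.371)
t=8.000: state=(-0.117, -0.682)
t=8.500: state=(-0.172, 0.479)
t=9.000: state=(0.140, 0.449)
t=9.500: state=(0.108, -0.512)
t=9.540: state=(0.087, -0.550)
largest grid value and its neighbours: omega(1.290)=2.73224, omega(1.300)=2.73304, omega(1.310)=2.73063
parabola through these three points peaks at t≈1.297 with omega≈2.73314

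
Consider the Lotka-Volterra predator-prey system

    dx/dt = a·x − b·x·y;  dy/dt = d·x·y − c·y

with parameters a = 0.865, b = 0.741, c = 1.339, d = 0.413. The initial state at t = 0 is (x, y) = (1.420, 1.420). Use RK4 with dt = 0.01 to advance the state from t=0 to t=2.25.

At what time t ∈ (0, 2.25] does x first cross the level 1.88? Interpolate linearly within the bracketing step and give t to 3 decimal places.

t=0.000: state=(1.420, 1.420)
step 1 (dt=0.01): k1=(-0.266, -1.069), k2=(-0.260, -1.065), k3=(-0.260, -1.065), k4=(-0.254, -1.062); state += dt/6·(k1+2k2+2k3+k4)
t=0.010: state=(1.417, 1.409)
t=0.020: state=(1.415, 1.399)
t=0.030: state=(1.413, 1.388)
continuing one RK4 step at a time; state shown every 10 steps (Δt=0.1):
t=0.100: state=(1.399, 1.316)
t=0.200: state=(1.389, 1.220)
t=0.300: state=(1.388, 1.130)
t=0.400: state=(1.396, 1.047)
t=0.500: state=(1.413, 0.970)
t=0.600: state=(1.437, 0.900)
t=0.700: state=(1.470, 0.836)
t=0.800: state=(1.510, 0.777)
t=0.900: state=(1.557, 0.724)
t=1.000: state=(1.612, 0.676)
t=1.100: state=(1.674, 0.633)
t=1.200: state=(1.744, 0.594)
t=1.300: state=(1.822, 0.560)
t=1.360: state=(1.873, 0.541)
next step: t=1.370: state=(1.882, 0.538) — x has crossed 1.88
linear interpolation between t=1.360 (1.87318) and t=1.370 (1.88192) → t≈1.368

t = 1.368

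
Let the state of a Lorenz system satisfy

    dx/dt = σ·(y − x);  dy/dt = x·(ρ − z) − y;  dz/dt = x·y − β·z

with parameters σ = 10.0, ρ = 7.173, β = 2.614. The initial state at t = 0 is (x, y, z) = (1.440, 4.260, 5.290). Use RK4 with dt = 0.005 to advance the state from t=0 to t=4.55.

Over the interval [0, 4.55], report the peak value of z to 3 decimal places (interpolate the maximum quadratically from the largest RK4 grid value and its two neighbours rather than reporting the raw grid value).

max z = 7.096

t=0.000: state=(1.440, 4.260, 5.290)
step 1 (dt=0.005): k1=(28.200, -1.548, -7.694), k2=(27.456, -1.383, -7.349), k3=(27.479, -1.388, -7.358), k4=(26.757, -1.225, -7.023); state += dt/6·(k1+2k2+2k3+k4)
t=0.005: state=(1.577, 4.253, 5.253)
t=0.010: state=(1.708, 4.248, 5.220)
t=0.015: state=(1.831, 4.244, 5.189)
continuing one RK4 step at a time; state shown every 40 steps (Δt=0.2):
t=0.200: state=(4.051, 4.649, 5.336)
t=0.400: state=(4.715, 4.793, 6.531)
t=0.600: state=(4.435, 4.138, 7.095)
t=0.800: state=(3.827, 3.577, 6.631)
t=1.000: state=(3.555, 3.535, 5.924)
t=1.200: state=(3.704, 3.853, 5.585)
t=1.400: state=(4.055, 4.229, 5.778)
t=1.600: state=(4.292, 4.337, 6.255)
t=1.800: state=(4.225, 4.126, 6.535)
t=2.000: state=(3.990, 3.877, 6.417)
t=2.200: state=(3.842, 3.815, 6.125)
t=2.400: state=(3.876, 3.930, 5.948)
t=2.600: state=(4.015, 4.087, 5.998)
t=2.800: state=(4.121, 4.147, 6.182)
t=3.000: state=(4.111, 4.078, 6.310)
t=3.200: state=(4.022, 3.975, 6.286)
t=3.400: state=(3.953, 3.935, 6.173)
t=3.600: state=(3.955, 3.973, 6.089)
t=3.800: state=(4.008, 4.038, 6.096)
t=4.000: state=(4.055, 4.069, 6.166)
t=4.200: state=(4.058, 4.048, 6.223)
t=4.400: state=(4.025, 4.006, 6.223)
t=4.550: state=(4.000, 3.987, 6.193)
largest grid value and its neighbours: z(0.590)=7.09577, z(0.595)=7.09588, z(0.600)=7.09527
parabola through these three points peaks at t≈0.593 with z≈7.09593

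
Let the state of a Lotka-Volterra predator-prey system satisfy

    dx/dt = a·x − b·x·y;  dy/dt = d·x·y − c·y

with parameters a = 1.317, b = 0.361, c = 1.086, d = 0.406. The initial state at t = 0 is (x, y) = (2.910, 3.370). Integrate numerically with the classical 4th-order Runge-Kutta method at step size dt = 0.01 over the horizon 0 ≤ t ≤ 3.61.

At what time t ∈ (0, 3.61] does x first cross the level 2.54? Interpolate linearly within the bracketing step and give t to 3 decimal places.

t = 2.252

t=0.000: state=(2.910, 3.370)
step 1 (dt=0.01): k1=(0.292, 0.322), k2=(0.291, 0.324), k3=(0.291, 0.324), k4=(0.289, 0.326); state += dt/6·(k1+2k2+2k3+k4)
t=0.010: state=(2.913, 3.373)
t=0.020: state=(2.916, 3.377)
t=0.030: state=(2.919, 3.380)
continuing one RK4 step at a time; state shown every 20 steps (Δt=0.2):
t=0.200: state=(2.962, 3.442)
t=0.400: state=(2.997, 3.529)
t=0.600: state=(3.012, 3.625)
t=0.800: state=(3.006, 3.726)
t=1.000: state=(2.979, 3.824)
t=1.200: state=(2.932, 3.912)
t=1.400: state=(2.869, 3.985)
t=1.600: state=(2.794, 4.036)
t=1.800: state=(2.714, 4.062)
t=2.000: state=(2.634, 4.062)
t=2.200: state=(2.558, 4.036)
t=2.250: state=(2.541, 4.025)
next step: t=2.260: state=(2.537, 4.023) — x has crossed 2.54
linear interpolation between t=2.250 (2.54075) and t=2.260 (2.53730) → t≈2.252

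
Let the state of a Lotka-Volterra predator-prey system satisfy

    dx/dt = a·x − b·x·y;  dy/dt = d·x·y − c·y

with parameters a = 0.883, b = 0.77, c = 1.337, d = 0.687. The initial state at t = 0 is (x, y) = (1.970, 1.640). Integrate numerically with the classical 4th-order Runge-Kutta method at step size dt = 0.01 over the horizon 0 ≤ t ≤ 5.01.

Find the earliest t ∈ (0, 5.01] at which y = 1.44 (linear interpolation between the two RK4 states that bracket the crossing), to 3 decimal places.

t=0.000: state=(1.970, 1.640)
step 1 (dt=0.01): k1=(-0.748, 0.027), k2=(-0.747, 0.023), k3=(-0.747, 0.023), k4=(-0.746, 0.018); state += dt/6·(k1+2k2+2k3+k4)
t=0.010: state=(1.963, 1.640)
t=0.020: state=(1.955, 1.640)
t=0.030: state=(1.948, 1.640)
continuing one RK4 step at a time; state shown every 20 steps (Δt=0.2):
t=0.200: state=(1.827, 1.629)
t=0.400: state=(1.701, 1.588)
t=0.600: state=(1.596, 1.524)
t=0.800: state=(1.515, 1.444)
next step: t=0.810: state=(1.512, 1.440) — y has crossed 1.44
linear interpolation between t=0.800 (1.44428) and t=0.810 (1.43999) → t≈0.810

t = 0.810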